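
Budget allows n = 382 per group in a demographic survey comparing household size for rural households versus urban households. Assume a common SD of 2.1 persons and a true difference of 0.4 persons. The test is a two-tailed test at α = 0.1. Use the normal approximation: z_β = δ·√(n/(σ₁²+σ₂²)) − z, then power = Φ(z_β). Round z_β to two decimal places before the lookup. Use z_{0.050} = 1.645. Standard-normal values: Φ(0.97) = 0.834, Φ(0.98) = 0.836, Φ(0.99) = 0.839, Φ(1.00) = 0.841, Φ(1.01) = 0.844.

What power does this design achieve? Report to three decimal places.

z_β = δ·√(n/(σ₁²+σ₂²)) − z_{α/2}
    = 0.4 · √(382/8.82) − 1.645
    = 0.4 · 6.58108 − 1.645
    = 2.6324 − 1.645 = 0.9874 → 0.99
Power = Φ(0.99) = 0.839.

Power ≈ 0.839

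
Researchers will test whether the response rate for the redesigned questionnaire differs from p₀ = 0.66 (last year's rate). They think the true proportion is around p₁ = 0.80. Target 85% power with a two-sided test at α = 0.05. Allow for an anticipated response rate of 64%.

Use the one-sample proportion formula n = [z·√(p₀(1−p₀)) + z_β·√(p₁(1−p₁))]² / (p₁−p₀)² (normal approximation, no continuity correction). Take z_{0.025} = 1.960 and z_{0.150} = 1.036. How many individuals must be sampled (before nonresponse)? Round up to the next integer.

n = 144

n = [z_{α/2}·√(p₀q₀) + z_β·√(p₁q₁)]² / (p₁ − p₀)²
  = [1.960·√(0.66·0.34) + 1.036·√(0.80·0.20)]² / (0.14)²
  = [1.960·0.4737 + 1.036·0.4000]² / 0.0196
  = [1.3429]² / 0.0196
  = 92.00
Adjust for 64% response: 92.00 / 0.64 = 143.76.
Round up → n = 144.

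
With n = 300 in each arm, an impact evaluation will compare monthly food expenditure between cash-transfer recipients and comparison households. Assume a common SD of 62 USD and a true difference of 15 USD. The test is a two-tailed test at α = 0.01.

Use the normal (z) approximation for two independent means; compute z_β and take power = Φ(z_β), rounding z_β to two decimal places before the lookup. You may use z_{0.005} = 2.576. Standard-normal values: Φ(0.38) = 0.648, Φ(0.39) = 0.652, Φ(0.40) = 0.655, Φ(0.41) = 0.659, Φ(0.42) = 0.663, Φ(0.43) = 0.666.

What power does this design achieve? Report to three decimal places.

Power ≈ 0.652

z_β = δ·√(n/(σ₁²+σ₂²)) − z_{α/2}
    = 15 · √(300/7688) − 2.576
    = 15 · 0.19754 − 2.576
    = 2.9631 − 2.576 = 0.3871 → 0.39
Power = Φ(0.39) = 0.652.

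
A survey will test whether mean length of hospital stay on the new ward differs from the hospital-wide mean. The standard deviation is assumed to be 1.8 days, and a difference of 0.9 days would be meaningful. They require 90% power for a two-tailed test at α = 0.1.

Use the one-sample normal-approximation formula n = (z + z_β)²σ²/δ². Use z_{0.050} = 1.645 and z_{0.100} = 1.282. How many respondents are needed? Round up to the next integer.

n = (z_{α/2} + z_β)² · σ² / δ²
  = (1.645 + 1.282)² · 1.8² / 0.9²
  = 8.5673 · 3.24 / 0.81
  = 34.27
Round up → n = 35.

n = 35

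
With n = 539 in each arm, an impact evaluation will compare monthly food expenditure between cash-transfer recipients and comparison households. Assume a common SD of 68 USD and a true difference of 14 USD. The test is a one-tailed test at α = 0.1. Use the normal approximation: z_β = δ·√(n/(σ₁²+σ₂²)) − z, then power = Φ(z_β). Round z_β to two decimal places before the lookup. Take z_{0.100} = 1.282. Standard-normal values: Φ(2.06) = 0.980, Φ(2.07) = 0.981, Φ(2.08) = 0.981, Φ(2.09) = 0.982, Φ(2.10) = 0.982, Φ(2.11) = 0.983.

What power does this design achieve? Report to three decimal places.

Power ≈ 0.982

z_β = δ·√(n/(σ₁²+σ₂²)) − z_α
    = 14 · √(539/9248) − 1.282
    = 14 · 0.24142 − 1.282
    = 3.3799 − 1.282 = 2.0979 → 2.10
Power = Φ(2.10) = 0.982.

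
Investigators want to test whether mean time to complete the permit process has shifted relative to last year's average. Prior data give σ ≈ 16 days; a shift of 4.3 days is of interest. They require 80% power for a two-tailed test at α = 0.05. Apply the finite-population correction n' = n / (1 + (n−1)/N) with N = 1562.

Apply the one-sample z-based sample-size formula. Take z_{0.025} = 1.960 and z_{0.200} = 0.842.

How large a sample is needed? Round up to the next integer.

n = (z_{α/2} + z_β)² · σ² / δ²
  = (1.960 + 0.842)² · 16² / 4.3²
  = 7.8512 · 256 / 18.49
  = 108.70
Finite-population correction (N = 1562): 108.70 / (1 + (108.70 − 1)/1562) = 101.69.
Round up → n = 102.

n = 102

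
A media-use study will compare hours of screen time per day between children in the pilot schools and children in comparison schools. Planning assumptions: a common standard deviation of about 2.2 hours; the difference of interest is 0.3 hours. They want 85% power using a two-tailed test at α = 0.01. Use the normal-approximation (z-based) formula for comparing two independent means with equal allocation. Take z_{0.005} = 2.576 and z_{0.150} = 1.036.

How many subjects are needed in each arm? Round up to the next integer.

n = (z_{α/2} + z_β)² · (σ₁² + σ₂²) / δ²
  = (2.576 + 1.036)² · (2·2.2² = 9.68) / 0.3²
  = 13.0465 · 9.68 / 0.09
  = 1403.23
Round up → n = 1404 per group.

n = 1404 per group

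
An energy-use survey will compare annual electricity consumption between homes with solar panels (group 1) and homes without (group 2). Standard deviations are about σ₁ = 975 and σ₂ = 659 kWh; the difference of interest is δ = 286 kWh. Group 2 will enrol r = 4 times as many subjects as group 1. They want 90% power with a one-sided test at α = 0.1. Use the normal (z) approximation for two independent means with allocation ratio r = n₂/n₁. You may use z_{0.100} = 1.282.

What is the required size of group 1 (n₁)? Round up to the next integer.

n₁ = (z_α + z_β)² · (σ₁² + σ₂²/r) / δ²
   = (1.282 + 1.282)² · (975² + 659²/4) / 286²
   = 6.5741 · (950625 + 108570.2) / 81796
   = 6.5741 · 1059195.2 / 81796
   = 85.13
Round up → n₁ = 86; n₂ = r·n₁ = 4 × 86 = 344.

n₁ = 86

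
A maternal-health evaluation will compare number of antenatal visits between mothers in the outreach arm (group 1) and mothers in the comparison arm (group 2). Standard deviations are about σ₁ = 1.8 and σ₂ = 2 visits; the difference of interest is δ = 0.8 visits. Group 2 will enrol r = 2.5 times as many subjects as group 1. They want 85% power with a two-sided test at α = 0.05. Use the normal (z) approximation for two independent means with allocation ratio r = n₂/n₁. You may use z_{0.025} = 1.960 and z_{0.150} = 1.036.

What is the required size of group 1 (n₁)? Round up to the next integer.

n₁ = 68

n₁ = (z_{α/2} + z_β)² · (σ₁² + σ₂²/r) / δ²
   = (1.960 + 1.036)² · (1.8² + 2²/2.5) / 0.8²
   = 8.9760 · (3.24 + 1.6) / 0.64
   = 8.9760 · 4.84 / 0.64
   = 67.88
Round up → n₁ = 68; n₂ = r·n₁ = 2.5 × 68 = 170.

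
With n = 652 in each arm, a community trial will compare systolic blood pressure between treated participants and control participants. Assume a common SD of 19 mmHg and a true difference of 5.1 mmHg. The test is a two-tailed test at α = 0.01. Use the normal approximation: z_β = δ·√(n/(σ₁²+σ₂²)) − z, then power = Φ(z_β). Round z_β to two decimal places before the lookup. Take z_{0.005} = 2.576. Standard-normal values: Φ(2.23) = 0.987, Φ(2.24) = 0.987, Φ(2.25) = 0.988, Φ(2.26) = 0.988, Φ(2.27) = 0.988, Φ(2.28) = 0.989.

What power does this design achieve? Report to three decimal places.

z_β = δ·√(n/(σ₁²+σ₂²)) − z_{α/2}
    = 5.1 · √(652/722) − 2.576
    = 5.1 · 0.95029 − 2.576
    = 4.8465 − 2.576 = 2.2705 → 2.27
Power = Φ(2.27) = 0.988.

Power ≈ 0.988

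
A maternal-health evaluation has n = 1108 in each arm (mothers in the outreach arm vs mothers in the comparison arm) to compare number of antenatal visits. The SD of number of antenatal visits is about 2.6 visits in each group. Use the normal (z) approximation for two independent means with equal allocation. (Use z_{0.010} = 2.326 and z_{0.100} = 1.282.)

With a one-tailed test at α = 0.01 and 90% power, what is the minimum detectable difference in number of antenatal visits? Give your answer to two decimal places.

δ = (z_α + z_β) · √((σ₁²+σ₂²)/n)
  = (2.326 + 1.282) · √(13.52/1108)
  = 3.608 · √0.0122
  = 3.608 · 0.1105
  = 0.3986

Minimum detectable difference ≈ 0.40 visits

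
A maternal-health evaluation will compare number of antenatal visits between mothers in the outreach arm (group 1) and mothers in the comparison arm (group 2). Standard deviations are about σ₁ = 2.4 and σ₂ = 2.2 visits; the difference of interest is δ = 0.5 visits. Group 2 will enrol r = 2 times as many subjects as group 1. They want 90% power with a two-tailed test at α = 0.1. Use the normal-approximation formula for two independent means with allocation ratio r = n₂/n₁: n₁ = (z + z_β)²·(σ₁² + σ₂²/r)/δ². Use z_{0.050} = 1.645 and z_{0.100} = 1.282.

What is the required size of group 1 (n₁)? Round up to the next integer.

n₁ = 281

n₁ = (z_{α/2} + z_β)² · (σ₁² + σ₂²/r) / δ²
   = (1.645 + 1.282)² · (2.4² + 2.2²/2) / 0.5²
   = 8.5673 · (5.76 + 2.42) / 0.25
   = 8.5673 · 8.18 / 0.25
   = 280.32
Round up → n₁ = 281; n₂ = r·n₁ = 2 × 281 = 562.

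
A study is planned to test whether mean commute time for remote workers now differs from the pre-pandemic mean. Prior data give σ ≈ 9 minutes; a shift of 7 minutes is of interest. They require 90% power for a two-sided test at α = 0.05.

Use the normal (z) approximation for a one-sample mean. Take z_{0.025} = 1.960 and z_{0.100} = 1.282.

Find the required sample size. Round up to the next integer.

n = 18

n = (z_{α/2} + z_β)² · σ² / δ²
  = (1.960 + 1.282)² · 9² / 7²
  = 10.5106 · 81 / 49
  = 17.37
Round up → n = 18.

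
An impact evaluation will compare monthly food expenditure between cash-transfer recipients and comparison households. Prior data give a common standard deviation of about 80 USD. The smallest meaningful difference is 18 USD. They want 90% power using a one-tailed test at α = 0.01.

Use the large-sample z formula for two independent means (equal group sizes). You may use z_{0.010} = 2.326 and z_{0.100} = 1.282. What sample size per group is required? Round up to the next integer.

n = 515 per group

n = (z_α + z_β)² · (σ₁² + σ₂²) / δ²
  = (2.326 + 1.282)² · (2·80² = 12800) / 18²
  = 13.0177 · 12800 / 324
  = 514.28
Round up → n = 515 per group.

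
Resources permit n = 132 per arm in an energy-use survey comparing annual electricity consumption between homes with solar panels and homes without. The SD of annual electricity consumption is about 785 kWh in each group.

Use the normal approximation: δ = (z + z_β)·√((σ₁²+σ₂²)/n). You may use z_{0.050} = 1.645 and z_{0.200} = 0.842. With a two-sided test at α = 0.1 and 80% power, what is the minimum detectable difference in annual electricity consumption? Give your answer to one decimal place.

Minimum detectable difference ≈ 240.3 kWh

δ = (z_{α/2} + z_β) · √((σ₁²+σ₂²)/n)
  = (1.645 + 0.842) · √(1232450/132)
  = 2.487 · √9336.7
  = 2.487 · 96.6268
  = 240.3109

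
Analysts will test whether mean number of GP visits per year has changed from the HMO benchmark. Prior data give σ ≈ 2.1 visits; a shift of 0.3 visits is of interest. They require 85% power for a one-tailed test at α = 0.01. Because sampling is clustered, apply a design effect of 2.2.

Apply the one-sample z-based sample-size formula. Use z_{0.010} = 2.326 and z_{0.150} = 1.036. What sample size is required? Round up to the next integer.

n = 1219

n = (z_α + z_β)² · σ² / δ²
  = (2.326 + 1.036)² · 2.1² / 0.3²
  = 11.3030 · 4.41 / 0.09
  = 553.85
Design effect: 2.2 × 553.85 = 1218.47.
Round up → n = 1219.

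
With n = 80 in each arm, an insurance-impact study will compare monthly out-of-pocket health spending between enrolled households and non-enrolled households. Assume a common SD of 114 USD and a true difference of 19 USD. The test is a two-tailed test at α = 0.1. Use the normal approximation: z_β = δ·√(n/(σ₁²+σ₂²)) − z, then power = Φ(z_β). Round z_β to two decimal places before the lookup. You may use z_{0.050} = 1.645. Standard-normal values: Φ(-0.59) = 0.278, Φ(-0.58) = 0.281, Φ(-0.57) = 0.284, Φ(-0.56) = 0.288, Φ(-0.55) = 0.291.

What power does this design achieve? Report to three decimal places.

Power ≈ 0.278

z_β = δ·√(n/(σ₁²+σ₂²)) − z_{α/2}
    = 19 · √(80/25992) − 1.645
    = 19 · 0.05548 − 1.645
    = 1.0541 − 1.645 = -0.5909 → -0.59
Power = Φ(-0.59) = 0.278.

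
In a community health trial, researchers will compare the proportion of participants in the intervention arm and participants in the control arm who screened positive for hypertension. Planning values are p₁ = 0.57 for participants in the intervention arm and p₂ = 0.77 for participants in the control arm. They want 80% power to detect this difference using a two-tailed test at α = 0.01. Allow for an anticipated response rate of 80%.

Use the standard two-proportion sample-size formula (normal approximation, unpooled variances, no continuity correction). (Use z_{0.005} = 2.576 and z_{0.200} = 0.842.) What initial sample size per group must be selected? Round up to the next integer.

n = 155 per group

n = (z_{α/2} + z_β)² · [p₁(1−p₁) + p₂(1−p₂)] / (p₁ − p₂)²
  = (2.576 + 0.842)² · (0.57·0.43 + 0.77·0.23) / (-0.20)²
  = (3.418)² · (0.2451 + 0.1771) / 0.0400
  = 11.6827 · 0.4222 / 0.0400
  = 123.31
Adjust for 80% response: 123.31 / 0.80 = 154.14.
Round up → n = 155 per group.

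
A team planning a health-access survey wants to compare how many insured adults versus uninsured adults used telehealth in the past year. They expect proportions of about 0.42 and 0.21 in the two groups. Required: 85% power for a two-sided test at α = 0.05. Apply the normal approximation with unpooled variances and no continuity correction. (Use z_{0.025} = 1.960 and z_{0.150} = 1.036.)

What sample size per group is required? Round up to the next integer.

n = (z_{α/2} + z_β)² · [p₁(1−p₁) + p₂(1−p₂)] / (p₁ − p₂)²
  = (1.960 + 1.036)² · (0.42·0.58 + 0.21·0.79) / (0.21)²
  = (2.996)² · (0.2436 + 0.1659) / 0.0441
  = 8.9760 · 0.4095 / 0.0441
  = 83.35
Round up → n = 84 per group.

n = 84 per group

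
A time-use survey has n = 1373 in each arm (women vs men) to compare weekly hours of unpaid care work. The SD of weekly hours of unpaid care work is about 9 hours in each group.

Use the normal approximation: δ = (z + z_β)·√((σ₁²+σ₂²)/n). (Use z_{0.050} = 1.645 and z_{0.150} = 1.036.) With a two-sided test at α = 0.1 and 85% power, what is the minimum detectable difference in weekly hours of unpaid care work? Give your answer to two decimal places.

δ = (z_{α/2} + z_β) · √((σ₁²+σ₂²)/n)
  = (1.645 + 1.036) · √(162/1373)
  = 2.681 · √0.11799
  = 2.681 · 0.3435
  = 0.9209

Minimum detectable difference ≈ 0.92 hours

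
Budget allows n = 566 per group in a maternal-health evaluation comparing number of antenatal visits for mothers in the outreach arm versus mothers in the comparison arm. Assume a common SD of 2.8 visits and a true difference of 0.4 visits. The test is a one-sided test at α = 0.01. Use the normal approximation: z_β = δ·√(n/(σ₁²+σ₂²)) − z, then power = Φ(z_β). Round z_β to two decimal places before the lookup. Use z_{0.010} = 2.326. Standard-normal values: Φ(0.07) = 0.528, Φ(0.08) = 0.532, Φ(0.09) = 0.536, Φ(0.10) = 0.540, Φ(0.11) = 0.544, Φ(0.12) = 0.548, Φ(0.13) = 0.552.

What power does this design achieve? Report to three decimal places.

Power ≈ 0.532

z_β = δ·√(n/(σ₁²+σ₂²)) − z_α
    = 0.4 · √(566/15.68) − 2.326
    = 0.4 · 6.00807 − 2.326
    = 2.4032 − 2.326 = 0.0772 → 0.08
Power = Φ(0.08) = 0.532.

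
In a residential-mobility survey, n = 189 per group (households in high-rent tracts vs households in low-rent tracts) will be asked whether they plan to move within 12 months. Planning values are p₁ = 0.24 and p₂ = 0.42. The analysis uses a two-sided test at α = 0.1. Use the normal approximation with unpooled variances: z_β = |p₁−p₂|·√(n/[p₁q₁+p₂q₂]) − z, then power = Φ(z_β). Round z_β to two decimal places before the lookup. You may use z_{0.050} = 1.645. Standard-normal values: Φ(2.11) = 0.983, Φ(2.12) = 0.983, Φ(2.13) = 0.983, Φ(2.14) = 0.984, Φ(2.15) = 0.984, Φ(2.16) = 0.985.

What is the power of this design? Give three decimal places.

z_β = |p₁−p₂|·√(n/[p₁q₁+p₂q₂]) − z_{α/2}
    = 0.18 · √(189/0.4260) − 1.645
    = 0.18 · 21.0633 − 1.645
    = 3.7914 − 1.645 = 2.1464 → 2.15
Power = Φ(2.15) = 0.984.

Power ≈ 0.984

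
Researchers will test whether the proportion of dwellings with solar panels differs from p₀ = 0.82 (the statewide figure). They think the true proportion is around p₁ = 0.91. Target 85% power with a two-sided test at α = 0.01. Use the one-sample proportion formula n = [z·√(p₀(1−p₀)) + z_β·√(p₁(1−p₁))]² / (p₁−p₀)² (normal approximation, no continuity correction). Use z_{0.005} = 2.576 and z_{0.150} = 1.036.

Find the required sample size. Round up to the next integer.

n = [z_{α/2}·√(p₀q₀) + z_β·√(p₁q₁)]² / (p₁ − p₀)²
  = [2.576·√(0.82·0.18) + 1.036·√(0.91·0.09)]² / (0.09)²
  = [2.576·0.3842 + 1.036·0.2862]² / 0.0081
  = [1.2862]² / 0.0081
  = 204.22
Round up → n = 205.

n = 205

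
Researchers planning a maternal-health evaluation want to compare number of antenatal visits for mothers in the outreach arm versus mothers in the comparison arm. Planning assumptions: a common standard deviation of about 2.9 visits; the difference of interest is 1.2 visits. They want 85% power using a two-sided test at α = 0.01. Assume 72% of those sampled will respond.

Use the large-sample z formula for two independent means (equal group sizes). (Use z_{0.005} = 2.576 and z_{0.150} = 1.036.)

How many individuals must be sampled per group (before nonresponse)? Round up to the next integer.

n = (z_{α/2} + z_β)² · (σ₁² + σ₂²) / δ²
  = (2.576 + 1.036)² · (2·2.9² = 16.82) / 1.2²
  = 13.0465 · 16.82 / 1.44
  = 152.39
Adjust for 72% response: 152.39 / 0.72 = 211.65.
Round up → n = 212 per group.

n = 212 per group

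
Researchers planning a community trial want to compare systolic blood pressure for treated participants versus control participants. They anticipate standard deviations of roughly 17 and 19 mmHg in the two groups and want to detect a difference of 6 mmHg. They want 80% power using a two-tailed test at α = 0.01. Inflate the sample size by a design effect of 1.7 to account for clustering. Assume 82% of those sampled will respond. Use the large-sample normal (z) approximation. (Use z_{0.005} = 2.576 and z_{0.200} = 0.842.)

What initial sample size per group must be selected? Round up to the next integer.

n = 438 per group

n = (z_{α/2} + z_β)² · (σ₁² + σ₂²) / δ²
  = (2.576 + 0.842)² · (17² + 19² = 650) / 6²
  = 11.6827 · 650 / 36
  = 210.94
Design effect: 1.7 × 210.94 = 358.59.
Adjust for 82% response: 358.59 / 0.82 = 437.31.
Round up → n = 438 per group.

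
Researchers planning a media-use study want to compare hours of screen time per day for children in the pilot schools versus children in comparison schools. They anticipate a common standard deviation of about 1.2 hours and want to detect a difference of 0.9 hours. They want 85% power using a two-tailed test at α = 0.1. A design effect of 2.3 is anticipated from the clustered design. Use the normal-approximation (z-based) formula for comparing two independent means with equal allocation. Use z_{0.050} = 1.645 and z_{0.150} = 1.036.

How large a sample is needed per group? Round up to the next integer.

n = 59 per group

n = (z_{α/2} + z_β)² · (σ₁² + σ₂²) / δ²
  = (1.645 + 1.036)² · (2·1.2² = 2.88) / 0.9²
  = 7.1878 · 2.88 / 0.81
  = 25.56
Design effect: 2.3 × 25.56 = 58.78.
Round up → n = 59 per group.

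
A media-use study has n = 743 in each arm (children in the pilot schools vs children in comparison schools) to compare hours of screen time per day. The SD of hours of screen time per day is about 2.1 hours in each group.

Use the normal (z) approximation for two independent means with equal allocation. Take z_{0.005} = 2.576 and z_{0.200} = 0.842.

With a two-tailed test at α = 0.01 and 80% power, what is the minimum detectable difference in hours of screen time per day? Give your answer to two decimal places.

δ = (z_{α/2} + z_β) · √((σ₁²+σ₂²)/n)
  = (2.576 + 0.842) · √(8.82/743)
  = 3.418 · √0.01187
  = 3.418 · 0.1090
  = 0.3724

Minimum detectable difference ≈ 0.37 hours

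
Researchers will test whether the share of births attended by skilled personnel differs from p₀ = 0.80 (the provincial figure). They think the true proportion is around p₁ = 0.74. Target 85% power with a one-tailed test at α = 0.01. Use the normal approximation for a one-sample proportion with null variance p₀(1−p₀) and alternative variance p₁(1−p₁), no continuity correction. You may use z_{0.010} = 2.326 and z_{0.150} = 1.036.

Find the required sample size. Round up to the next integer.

n = 533

n = [z_α·√(p₀q₀) + z_β·√(p₁q₁)]² / (p₁ − p₀)²
  = [2.326·√(0.80·0.20) + 1.036·√(0.74·0.26)]² / (-0.06)²
  = [2.326·0.4000 + 1.036·0.4386]² / 0.0036
  = [1.3848]² / 0.0036
  = 532.71
Round up → n = 533.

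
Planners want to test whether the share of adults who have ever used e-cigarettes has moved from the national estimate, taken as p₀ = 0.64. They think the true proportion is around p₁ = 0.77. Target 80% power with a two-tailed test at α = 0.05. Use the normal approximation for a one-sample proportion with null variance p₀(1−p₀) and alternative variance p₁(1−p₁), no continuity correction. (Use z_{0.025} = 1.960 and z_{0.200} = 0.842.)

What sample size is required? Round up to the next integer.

n = [z_{α/2}·√(p₀q₀) + z_β·√(p₁q₁)]² / (p₁ − p₀)²
  = [1.960·√(0.64·0.36) + 0.842·√(0.77·0.23)]² / (0.13)²
  = [1.960·0.4800 + 0.842·0.4208]² / 0.0169
  = [1.2951]² / 0.0169
  = 99.25
Round up → n = 100.

n = 100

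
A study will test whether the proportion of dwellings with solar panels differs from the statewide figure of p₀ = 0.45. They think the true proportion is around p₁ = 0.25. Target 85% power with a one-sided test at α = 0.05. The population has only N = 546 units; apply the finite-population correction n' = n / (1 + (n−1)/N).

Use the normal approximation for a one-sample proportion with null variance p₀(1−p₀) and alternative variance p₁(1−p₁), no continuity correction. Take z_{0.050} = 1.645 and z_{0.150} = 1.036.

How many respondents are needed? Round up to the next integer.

n = [z_α·√(p₀q₀) + z_β·√(p₁q₁)]² / (p₁ − p₀)²
  = [1.645·√(0.45·0.55) + 1.036·√(0.25·0.75)]² / (-0.20)²
  = [1.645·0.4975 + 1.036·0.4330]² / 0.0400
  = [1.2670]² / 0.0400
  = 40.13
Finite-population correction (N = 546): 40.13 / (1 + (40.13 − 1)/546) = 37.45.
Round up → n = 38.

n = 38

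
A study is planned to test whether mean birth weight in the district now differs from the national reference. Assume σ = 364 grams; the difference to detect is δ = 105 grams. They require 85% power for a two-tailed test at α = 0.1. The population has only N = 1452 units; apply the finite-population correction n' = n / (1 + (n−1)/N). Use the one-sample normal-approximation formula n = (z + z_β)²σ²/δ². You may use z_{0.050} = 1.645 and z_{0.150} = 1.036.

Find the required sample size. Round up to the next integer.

n = 82

n = (z_{α/2} + z_β)² · σ² / δ²
  = (1.645 + 1.036)² · 364² / 105²
  = 7.1878 · 132496 / 11025
  = 86.38
Finite-population correction (N = 1452): 86.38 / (1 + (86.38 − 1)/1452) = 81.58.
Round up → n = 82.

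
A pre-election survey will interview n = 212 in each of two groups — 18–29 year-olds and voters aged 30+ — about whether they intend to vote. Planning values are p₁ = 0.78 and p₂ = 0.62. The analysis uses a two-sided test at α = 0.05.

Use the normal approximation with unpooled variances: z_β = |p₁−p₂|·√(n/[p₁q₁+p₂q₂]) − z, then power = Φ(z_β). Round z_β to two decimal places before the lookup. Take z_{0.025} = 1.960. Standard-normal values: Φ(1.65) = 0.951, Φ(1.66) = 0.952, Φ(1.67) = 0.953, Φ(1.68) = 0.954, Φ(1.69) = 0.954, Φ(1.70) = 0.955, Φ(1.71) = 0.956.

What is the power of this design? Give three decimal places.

Power ≈ 0.954

z_β = |p₁−p₂|·√(n/[p₁q₁+p₂q₂]) − z_{α/2}
    = 0.16 · √(212/0.4072) − 1.960
    = 0.16 · 22.8173 − 1.960
    = 3.6508 − 1.960 = 1.6908 → 1.69
Power = Φ(1.69) = 0.954.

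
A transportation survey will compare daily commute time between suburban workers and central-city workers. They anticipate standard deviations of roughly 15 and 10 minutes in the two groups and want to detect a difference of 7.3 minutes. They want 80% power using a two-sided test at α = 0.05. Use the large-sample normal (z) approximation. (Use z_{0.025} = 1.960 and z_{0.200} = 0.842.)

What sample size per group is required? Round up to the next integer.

n = 48 per group

n = (z_{α/2} + z_β)² · (σ₁² + σ₂²) / δ²
  = (1.960 + 0.842)² · (15² + 10² = 325) / 7.3²
  = 7.8512 · 325 / 53.29
  = 47.88
Round up → n = 48 per group.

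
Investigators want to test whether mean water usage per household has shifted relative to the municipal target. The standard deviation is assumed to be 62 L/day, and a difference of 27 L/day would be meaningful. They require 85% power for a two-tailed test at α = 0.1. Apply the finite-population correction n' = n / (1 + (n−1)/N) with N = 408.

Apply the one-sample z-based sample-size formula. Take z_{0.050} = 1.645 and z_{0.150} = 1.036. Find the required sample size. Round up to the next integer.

n = (z_{α/2} + z_β)² · σ² / δ²
  = (1.645 + 1.036)² · 62² / 27²
  = 7.1878 · 3844 / 729
  = 37.90
Finite-population correction (N = 408): 37.90 / (1 + (37.90 − 1)/408) = 34.76.
Round up → n = 35.

n = 35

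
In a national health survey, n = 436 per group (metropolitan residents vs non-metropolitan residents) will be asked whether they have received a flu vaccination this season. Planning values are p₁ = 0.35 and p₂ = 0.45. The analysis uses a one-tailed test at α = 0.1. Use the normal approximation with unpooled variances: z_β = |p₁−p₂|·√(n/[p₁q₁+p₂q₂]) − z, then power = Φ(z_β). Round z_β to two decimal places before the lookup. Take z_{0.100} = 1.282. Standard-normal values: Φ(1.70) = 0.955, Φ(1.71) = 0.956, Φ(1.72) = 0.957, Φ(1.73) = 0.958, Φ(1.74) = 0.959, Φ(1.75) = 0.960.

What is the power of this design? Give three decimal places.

z_β = |p₁−p₂|·√(n/[p₁q₁+p₂q₂]) − z_α
    = 0.10 · √(436/0.4750) − 1.282
    = 0.10 · 30.2968 − 1.282
    = 3.0297 − 1.282 = 1.7477 → 1.75
Power = Φ(1.75) = 0.960.

Power ≈ 0.960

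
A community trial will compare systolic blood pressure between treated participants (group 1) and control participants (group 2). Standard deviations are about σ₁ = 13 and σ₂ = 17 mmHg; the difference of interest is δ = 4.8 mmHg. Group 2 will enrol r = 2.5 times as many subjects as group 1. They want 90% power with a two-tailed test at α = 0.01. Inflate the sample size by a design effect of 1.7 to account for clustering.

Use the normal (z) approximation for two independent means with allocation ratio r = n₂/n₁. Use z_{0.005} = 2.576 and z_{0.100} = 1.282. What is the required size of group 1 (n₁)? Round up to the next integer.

n₁ = (z_{α/2} + z_β)² · (σ₁² + σ₂²/r) / δ²
   = (2.576 + 1.282)² · (13² + 17²/2.5) / 4.8²
   = 14.8842 · (169 + 115.6) / 23.04
   = 14.8842 · 284.6 / 23.04
   = 183.86
Design effect: 1.7 × 183.86 = 312.55.
Round up → n₁ = 313; n₂ = r·n₁ = 2.5 × 313 = 783.

n₁ = 313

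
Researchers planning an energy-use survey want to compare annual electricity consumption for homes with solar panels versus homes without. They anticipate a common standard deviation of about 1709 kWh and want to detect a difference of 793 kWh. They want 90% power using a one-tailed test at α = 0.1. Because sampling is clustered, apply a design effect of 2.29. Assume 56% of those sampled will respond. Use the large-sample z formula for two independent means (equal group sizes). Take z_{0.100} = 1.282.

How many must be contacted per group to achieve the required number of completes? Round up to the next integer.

n = (z_α + z_β)² · (σ₁² + σ₂²) / δ²
  = (1.282 + 1.282)² · (2·1709² = 5841362) / 793²
  = 6.5741 · 5841362 / 628849
  = 61.07
Design effect: 2.29 × 61.07 = 139.84.
Adjust for 56% response: 139.84 / 0.56 = 249.72.
Round up → n = 250 per group.

n = 250 per group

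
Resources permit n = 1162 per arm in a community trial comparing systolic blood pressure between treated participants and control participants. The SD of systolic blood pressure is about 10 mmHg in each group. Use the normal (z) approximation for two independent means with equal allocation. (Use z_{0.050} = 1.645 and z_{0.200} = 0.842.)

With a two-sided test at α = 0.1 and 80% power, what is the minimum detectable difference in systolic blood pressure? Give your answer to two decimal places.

δ = (z_{α/2} + z_β) · √((σ₁²+σ₂²)/n)
  = (1.645 + 0.842) · √(200/1162)
  = 2.487 · √0.17212
  = 2.487 · 0.4149
  = 1.0318

Minimum detectable difference ≈ 1.03 mmHg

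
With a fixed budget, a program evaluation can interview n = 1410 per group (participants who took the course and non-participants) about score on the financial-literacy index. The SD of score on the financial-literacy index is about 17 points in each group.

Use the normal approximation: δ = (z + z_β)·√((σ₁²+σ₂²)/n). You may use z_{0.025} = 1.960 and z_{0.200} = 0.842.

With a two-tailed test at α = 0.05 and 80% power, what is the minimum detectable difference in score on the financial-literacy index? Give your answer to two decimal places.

Minimum detectable difference ≈ 1.79 points

δ = (z_{α/2} + z_β) · √((σ₁²+σ₂²)/n)
  = (1.960 + 0.842) · √(578/1410)
  = 2.802 · √0.40993
  = 2.802 · 0.6403
  = 1.7940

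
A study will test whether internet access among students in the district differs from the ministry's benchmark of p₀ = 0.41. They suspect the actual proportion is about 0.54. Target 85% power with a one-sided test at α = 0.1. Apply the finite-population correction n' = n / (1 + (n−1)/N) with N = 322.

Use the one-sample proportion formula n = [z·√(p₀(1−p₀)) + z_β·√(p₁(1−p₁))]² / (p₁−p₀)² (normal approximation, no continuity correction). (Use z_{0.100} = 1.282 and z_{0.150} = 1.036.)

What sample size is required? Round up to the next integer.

n = [z_α·√(p₀q₀) + z_β·√(p₁q₁)]² / (p₁ − p₀)²
  = [1.282·√(0.41·0.59) + 1.036·√(0.54·0.46)]² / (0.13)²
  = [1.282·0.4918 + 1.036·0.4984]² / 0.0169
  = [1.1469]² / 0.0169
  = 77.83
Finite-population correction (N = 322): 77.83 / (1 + (77.83 − 1)/322) = 62.84.
Round up → n = 63.

n = 63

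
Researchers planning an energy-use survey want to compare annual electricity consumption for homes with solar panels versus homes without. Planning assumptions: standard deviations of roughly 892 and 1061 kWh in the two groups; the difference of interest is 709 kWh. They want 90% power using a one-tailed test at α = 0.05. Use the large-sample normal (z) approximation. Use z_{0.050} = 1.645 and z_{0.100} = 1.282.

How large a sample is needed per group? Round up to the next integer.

n = 33 per group

n = (z_α + z_β)² · (σ₁² + σ₂²) / δ²
  = (1.645 + 1.282)² · (892² + 1061² = 1921385) / 709²
  = 8.5673 · 1921385 / 502681
  = 32.75
Round up → n = 33 per group.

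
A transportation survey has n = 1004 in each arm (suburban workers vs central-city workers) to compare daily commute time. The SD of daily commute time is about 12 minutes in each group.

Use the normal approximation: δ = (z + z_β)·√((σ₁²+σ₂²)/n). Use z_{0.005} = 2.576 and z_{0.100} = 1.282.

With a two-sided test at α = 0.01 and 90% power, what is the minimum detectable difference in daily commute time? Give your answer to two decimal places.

Minimum detectable difference ≈ 2.07 minutes

δ = (z_{α/2} + z_β) · √((σ₁²+σ₂²)/n)
  = (2.576 + 1.282) · √(288/1004)
  = 3.858 · √0.28685
  = 3.858 · 0.5356
  = 2.0663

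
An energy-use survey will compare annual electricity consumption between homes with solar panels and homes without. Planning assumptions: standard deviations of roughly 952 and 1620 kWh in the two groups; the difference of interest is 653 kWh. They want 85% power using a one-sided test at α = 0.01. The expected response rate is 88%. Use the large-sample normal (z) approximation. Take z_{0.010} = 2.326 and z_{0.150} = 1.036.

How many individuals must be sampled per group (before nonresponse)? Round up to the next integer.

n = 107 per group

n = (z_α + z_β)² · (σ₁² + σ₂²) / δ²
  = (2.326 + 1.036)² · (952² + 1620² = 3530704) / 653²
  = 11.3030 · 3530704 / 426409
  = 93.59
Adjust for 88% response: 93.59 / 0.88 = 106.35.
Round up → n = 107 per group.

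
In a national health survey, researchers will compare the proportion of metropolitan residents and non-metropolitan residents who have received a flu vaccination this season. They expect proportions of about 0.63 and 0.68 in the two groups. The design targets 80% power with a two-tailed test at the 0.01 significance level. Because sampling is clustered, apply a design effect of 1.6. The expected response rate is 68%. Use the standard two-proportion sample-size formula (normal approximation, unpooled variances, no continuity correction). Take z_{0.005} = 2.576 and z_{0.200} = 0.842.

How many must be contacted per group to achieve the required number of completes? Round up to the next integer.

n = (z_{α/2} + z_β)² · [p₁(1−p₁) + p₂(1−p₂)] / (p₁ − p₂)²
  = (2.576 + 0.842)² · (0.63·0.37 + 0.68·0.32) / (-0.05)²
  = (3.418)² · (0.2331 + 0.2176) / 0.0025
  = 11.6827 · 0.4507 / 0.0025
  = 2106.16
Design effect: 1.6 × 2106.16 = 3369.86.
Adjust for 68% response: 3369.86 / 0.68 = 4955.67.
Round up → n = 4956 per group.

n = 4956 per group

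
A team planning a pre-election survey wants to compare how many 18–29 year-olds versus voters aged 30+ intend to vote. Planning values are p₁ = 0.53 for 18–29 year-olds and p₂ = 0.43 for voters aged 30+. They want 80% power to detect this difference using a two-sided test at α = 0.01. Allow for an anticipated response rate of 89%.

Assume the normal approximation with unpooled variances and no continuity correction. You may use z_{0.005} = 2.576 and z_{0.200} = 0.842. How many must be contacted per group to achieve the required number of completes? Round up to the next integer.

n = 649 per group

n = (z_{α/2} + z_β)² · [p₁(1−p₁) + p₂(1−p₂)] / (p₁ − p₂)²
  = (2.576 + 0.842)² · (0.53·0.47 + 0.43·0.57) / (0.10)²
  = (3.418)² · (0.2491 + 0.2451) / 0.0100
  = 11.6827 · 0.4942 / 0.0100
  = 577.36
Adjust for 89% response: 577.36 / 0.89 = 648.72.
Round up → n = 649 per group.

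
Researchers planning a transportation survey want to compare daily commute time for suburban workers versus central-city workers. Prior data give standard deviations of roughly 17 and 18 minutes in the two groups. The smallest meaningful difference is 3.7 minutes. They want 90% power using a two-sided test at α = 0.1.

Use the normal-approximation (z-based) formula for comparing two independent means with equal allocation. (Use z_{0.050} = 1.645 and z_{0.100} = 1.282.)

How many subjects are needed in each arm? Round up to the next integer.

n = (z_{α/2} + z_β)² · (σ₁² + σ₂²) / δ²
  = (1.645 + 1.282)² · (17² + 18² = 613) / 3.7²
  = 8.5673 · 613 / 13.69
  = 383.62
Round up → n = 384 per group.

n = 384 per group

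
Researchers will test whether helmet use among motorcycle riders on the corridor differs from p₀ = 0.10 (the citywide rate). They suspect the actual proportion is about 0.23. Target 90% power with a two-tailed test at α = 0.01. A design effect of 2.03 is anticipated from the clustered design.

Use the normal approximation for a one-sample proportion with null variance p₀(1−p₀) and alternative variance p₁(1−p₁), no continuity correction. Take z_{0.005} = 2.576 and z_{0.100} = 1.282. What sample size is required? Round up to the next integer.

n = [z_{α/2}·√(p₀q₀) + z_β·√(p₁q₁)]² / (p₁ − p₀)²
  = [2.576·√(0.10·0.90) + 1.282·√(0.23·0.77)]² / (0.13)²
  = [2.576·0.3000 + 1.282·0.4208]² / 0.0169
  = [1.3123]² / 0.0169
  = 101.90
Design effect: 2.03 × 101.90 = 206.86.
Round up → n = 207.

n = 207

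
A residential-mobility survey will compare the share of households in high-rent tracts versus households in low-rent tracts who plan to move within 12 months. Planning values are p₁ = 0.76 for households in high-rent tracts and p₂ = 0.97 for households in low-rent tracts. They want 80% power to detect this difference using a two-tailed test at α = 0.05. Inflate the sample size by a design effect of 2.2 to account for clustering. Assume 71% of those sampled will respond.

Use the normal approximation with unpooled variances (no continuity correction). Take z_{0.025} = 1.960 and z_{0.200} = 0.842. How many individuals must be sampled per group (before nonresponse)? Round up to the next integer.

n = (z_{α/2} + z_β)² · [p₁(1−p₁) + p₂(1−p₂)] / (p₁ − p₂)²
  = (1.960 + 0.842)² · (0.76·0.24 + 0.97·0.03) / (-0.21)²
  = (2.802)² · (0.1824 + 0.0291) / 0.0441
  = 7.8512 · 0.2115 / 0.0441
  = 37.65
Design effect: 2.2 × 37.65 = 82.84.
Adjust for 71% response: 82.84 / 0.71 = 116.67.
Round up → n = 117 per group.

n = 117 per group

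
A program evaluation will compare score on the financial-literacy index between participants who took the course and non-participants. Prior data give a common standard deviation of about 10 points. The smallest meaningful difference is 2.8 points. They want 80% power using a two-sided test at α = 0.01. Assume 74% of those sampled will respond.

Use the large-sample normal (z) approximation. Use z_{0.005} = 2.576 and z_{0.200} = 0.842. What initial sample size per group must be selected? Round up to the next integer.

n = 403 per group

n = (z_{α/2} + z_β)² · (σ₁² + σ₂²) / δ²
  = (2.576 + 0.842)² · (2·10² = 200) / 2.8²
  = 11.6827 · 200 / 7.84
  = 298.03
Adjust for 74% response: 298.03 / 0.74 = 402.74.
Round up → n = 403 per group.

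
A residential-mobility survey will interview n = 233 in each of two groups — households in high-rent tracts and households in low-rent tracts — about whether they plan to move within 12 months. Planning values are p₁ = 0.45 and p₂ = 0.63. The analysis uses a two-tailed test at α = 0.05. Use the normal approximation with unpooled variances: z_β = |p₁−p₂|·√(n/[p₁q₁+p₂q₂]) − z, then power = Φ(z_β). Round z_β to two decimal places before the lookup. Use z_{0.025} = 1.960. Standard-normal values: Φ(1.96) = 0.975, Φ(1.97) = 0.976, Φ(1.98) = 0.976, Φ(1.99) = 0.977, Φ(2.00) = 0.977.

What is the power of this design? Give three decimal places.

z_β = |p₁−p₂|·√(n/[p₁q₁+p₂q₂]) − z_{α/2}
    = 0.18 · √(233/0.4806) − 1.960
    = 0.18 · 22.0184 − 1.960
    = 3.9633 − 1.960 = 2.0033 → 2.00
Power = Φ(2.00) = 0.977.

Power ≈ 0.977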